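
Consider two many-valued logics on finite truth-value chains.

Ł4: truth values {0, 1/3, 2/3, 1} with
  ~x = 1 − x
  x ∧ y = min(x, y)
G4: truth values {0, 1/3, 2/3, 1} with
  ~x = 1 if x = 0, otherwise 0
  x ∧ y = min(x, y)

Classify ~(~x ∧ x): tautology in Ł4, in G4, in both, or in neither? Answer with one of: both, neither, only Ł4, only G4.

In Ł4: at x = 1/3 the value is 2/3 — not a tautology.
In G4: every assignment gives 1 — tautology.

only G4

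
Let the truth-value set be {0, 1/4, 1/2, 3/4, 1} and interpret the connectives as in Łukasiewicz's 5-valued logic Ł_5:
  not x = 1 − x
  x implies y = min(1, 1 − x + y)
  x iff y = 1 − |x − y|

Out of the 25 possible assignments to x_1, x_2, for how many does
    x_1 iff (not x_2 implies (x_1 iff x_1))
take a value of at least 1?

value 1: 5 assignments (counts)
value 3/4: 5 assignments
value 1/2: 5 assignments
value 1/4: 5 assignments
value 0: 5 assignments
So 5 of the 25 assignments meet the threshold.

5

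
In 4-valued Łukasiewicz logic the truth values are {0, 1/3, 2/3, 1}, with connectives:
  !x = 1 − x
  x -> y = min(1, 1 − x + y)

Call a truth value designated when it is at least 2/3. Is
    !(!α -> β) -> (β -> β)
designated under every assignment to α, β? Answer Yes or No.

α = 0, β = 0 ↦ 1
α = 0, β = 1/3 ↦ 1
α = 0, β = 2/3 ↦ 1
α = 0, β = 1 ↦ 1
α = 1/3, β = 0 ↦ 1
α = 1/3, β = 1/3 ↦ 1
α = 1/3, β = 2/3 ↦ 1
α = 1/3, β = 1 ↦ 1
α = 2/3, β = 0 ↦ 1
α = 2/3, β = 1/3 ↦ 1
α = 2/3, β = 2/3 ↦ 1
α = 2/3, β = 1 ↦ 1
α = 1, β = 0 ↦ 1
α = 1, β = 1/3 ↦ 1
α = 1, β = 2/3 ↦ 1
α = 1, β = 1 ↦ 1
Every assignment gives a value ≥ 2/3.

Yes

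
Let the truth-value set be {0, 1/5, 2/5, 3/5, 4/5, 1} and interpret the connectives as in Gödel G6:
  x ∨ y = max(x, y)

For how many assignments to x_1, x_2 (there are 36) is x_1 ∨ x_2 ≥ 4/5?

20

value 1: 11 assignments (counts)
value 4/5: 9 assignments (counts)
value 3/5: 7 assignments
value 2/5: 5 assignments
value 1/5: 3 assignments
value 0: 1 assignment
So 20 of the 36 assignments meet the threshold.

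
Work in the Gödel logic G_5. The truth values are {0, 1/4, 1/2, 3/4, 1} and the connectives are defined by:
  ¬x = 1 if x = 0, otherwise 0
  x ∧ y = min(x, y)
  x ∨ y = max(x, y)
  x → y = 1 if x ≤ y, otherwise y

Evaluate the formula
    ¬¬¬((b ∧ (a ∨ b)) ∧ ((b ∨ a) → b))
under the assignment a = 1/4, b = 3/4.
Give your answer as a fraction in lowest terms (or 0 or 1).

0

a ∨ b = 1/4 ∨ 3/4 = 3/4
b ∧ (a ∨ b) = 3/4 ∧ 3/4 = 3/4
b ∨ a = 3/4 ∨ 1/4 = 3/4
(b ∨ a) → b = 3/4 → 3/4 = 1
(b ∧ (a ∨ b)) ∧ ((b ∨ a) → b) = 3/4 ∧ 1 = 3/4
¬((b ∧ (a ∨ b)) ∧ ((b ∨ a) → b)) = ¬3/4 = 0
¬¬((b ∧ (a ∨ b)) ∧ ((b ∨ a) → b)) = ¬0 = 1
¬¬¬((b ∧ (a ∨ b)) ∧ ((b ∨ a) → b)) = ¬1 = 0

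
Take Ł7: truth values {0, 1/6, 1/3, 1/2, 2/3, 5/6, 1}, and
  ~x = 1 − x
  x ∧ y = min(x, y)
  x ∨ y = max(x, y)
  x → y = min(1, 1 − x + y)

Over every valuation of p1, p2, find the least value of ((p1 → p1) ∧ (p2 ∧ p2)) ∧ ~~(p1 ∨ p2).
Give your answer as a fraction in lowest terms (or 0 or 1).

Take p1 = 0, p2 = 0:
p1 → p1 = 0 → 0 = 1
p2 ∧ p2 = 0 ∧ 0 = 0
(p1 → p1) ∧ (p2 ∧ p2) = 1 ∧ 0 = 0
p1 ∨ p2 = 0 ∨ 0 = 0
~(p1 ∨ p2) = ~0 = 1
~~(p1 ∨ p2) = ~1 = 0
((p1 → p1) ∧ (p2 ∧ p2)) ∧ ~~(p1 ∨ p2) = 0 ∧ 0 = 0
No assignment yields a value below 0, so this is the minimum.

0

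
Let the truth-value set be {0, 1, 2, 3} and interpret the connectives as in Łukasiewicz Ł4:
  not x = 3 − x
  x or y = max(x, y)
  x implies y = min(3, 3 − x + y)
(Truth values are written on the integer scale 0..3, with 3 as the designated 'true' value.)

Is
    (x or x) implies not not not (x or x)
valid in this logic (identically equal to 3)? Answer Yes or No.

Counterexample: take x = 2.
x or x = 2 or 2 = 2
x or x = 2 or 2 = 2
not (x or x) = not 2 = 1
not not (x or x) = not 1 = 2
not not not (x or x) = not 2 = 1
(x or x) implies not not not (x or x) = 2 implies 1 = 2
This gives 2 ≠ 3.

No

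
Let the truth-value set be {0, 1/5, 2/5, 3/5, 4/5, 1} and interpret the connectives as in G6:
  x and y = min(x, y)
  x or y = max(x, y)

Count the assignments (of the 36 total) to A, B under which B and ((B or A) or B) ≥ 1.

6

value 1: 6 assignments (counts)
value 4/5: 6 assignments
value 3/5: 6 assignments
value 2/5: 6 assignments
value 1/5: 6 assignments
value 0: 6 assignments
So 6 of the 36 assignments meet the threshold.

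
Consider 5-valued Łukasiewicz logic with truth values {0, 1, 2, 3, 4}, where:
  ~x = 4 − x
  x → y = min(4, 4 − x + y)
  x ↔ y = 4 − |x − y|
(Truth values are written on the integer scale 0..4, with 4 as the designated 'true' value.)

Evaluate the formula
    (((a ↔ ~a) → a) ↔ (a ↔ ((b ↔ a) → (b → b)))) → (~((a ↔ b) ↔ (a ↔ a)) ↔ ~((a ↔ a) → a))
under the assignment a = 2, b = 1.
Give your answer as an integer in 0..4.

3

~a = ~2 = 2
a ↔ ~a = 2 ↔ 2 = 4
(a ↔ ~a) → a = 4 → 2 = 2
b ↔ a = 1 ↔ 2 = 3
b → b = 1 → 1 = 4
(b ↔ a) → (b → b) = 3 → 4 = 4
a ↔ ((b ↔ a) → (b → b)) = 2 ↔ 4 = 2
((a ↔ ~a) → a) ↔ (a ↔ ((b ↔ a) → (b → b))) = 2 ↔ 2 = 4
a ↔ b = 2 ↔ 1 = 3
a ↔ a = 2 ↔ 2 = 4
(a ↔ b) ↔ (a ↔ a) = 3 ↔ 4 = 3
~((a ↔ b) ↔ (a ↔ a)) = ~3 = 1
a ↔ a = 2 ↔ 2 = 4
(a ↔ a) → a = 4 → 2 = 2
~((a ↔ a) → a) = ~2 = 2
~((a ↔ b) ↔ (a ↔ a)) ↔ ~((a ↔ a) → a) = 1 ↔ 2 = 3
(((a ↔ ~a) → a) ↔ (a ↔ ((b ↔ a) → (b → b)))) → (~((a ↔ b) ↔ (a ↔ a)) ↔ ~((a ↔ a) → a)) = 4 → 3 = 3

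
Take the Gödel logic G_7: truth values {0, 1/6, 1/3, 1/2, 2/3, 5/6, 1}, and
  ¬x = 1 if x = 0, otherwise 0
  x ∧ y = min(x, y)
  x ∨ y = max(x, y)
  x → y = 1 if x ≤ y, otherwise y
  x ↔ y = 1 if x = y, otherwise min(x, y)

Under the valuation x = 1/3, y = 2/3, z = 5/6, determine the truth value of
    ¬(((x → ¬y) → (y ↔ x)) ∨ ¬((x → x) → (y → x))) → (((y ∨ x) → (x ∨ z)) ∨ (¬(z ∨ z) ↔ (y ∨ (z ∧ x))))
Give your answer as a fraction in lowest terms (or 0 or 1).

1

¬y = ¬2/3 = 0
x → ¬y = 1/3 → 0 = 0
y ↔ x = 2/3 ↔ 1/3 = 1/3
(x → ¬y) → (y ↔ x) = 0 → 1/3 = 1
x → x = 1/3 → 1/3 = 1
y → x = 2/3 → 1/3 = 1/3
(x → x) → (y → x) = 1 → 1/3 = 1/3
¬((x → x) → (y → x)) = ¬1/3 = 0
((x → ¬y) → (y ↔ x)) ∨ ¬((x → x) → (y → x)) = 1 ∨ 0 = 1
¬(((x → ¬y) → (y ↔ x)) ∨ ¬((x → x) → (y → x))) = ¬1 = 0
y ∨ x = 2/3 ∨ 1/3 = 2/3
x ∨ z = 1/3 ∨ 5/6 = 5/6
(y ∨ x) → (x ∨ z) = 2/3 → 5/6 = 1
z ∨ z = 5/6 ∨ 5/6 = 5/6
¬(z ∨ z) = ¬5/6 = 0
z ∧ x = 5/6 ∧ 1/3 = 1/3
y ∨ (z ∧ x) = 2/3 ∨ 1/3 = 2/3
¬(z ∨ z) ↔ (y ∨ (z ∧ x)) = 0 ↔ 2/3 = 0
((y ∨ x) → (x ∨ z)) ∨ (¬(z ∨ z) ↔ (y ∨ (z ∧ x))) = 1 ∨ 0 = 1
¬(((x → ¬y) → (y ↔ x)) ∨ ¬((x → x) → (y → x))) → (((y ∨ x) → (x ∨ z)) ∨ (¬(z ∨ z) ↔ (y ∨ (z ∧ x)))) = 0 → 1 = 1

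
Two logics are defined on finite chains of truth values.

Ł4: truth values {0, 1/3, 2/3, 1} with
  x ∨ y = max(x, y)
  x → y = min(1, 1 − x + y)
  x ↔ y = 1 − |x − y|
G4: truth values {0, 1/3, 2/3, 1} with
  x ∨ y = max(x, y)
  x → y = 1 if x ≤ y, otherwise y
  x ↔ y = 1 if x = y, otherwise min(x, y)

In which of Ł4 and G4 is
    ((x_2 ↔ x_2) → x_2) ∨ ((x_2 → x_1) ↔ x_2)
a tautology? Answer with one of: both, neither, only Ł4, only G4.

neither

In Ł4: at x_1 = 0, x_2 = 0 the value is 0 — not a tautology.
In G4: at x_1 = 0, x_2 = 0 the value is 0 — not a tautology.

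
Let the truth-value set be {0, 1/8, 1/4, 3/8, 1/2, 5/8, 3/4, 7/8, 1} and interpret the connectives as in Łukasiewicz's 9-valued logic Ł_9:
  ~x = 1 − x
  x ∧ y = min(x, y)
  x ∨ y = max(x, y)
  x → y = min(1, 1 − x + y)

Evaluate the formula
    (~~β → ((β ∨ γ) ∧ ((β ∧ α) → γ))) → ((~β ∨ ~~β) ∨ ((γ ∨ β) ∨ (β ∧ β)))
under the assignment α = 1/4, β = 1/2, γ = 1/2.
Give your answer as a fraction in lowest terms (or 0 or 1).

1/2

~β = ~1/2 = 1/2
~~β = ~1/2 = 1/2
β ∨ γ = 1/2 ∨ 1/2 = 1/2
β ∧ α = 1/2 ∧ 1/4 = 1/4
(β ∧ α) → γ = 1/4 → 1/2 = 1
(β ∨ γ) ∧ ((β ∧ α) → γ) = 1/2 ∧ 1 = 1/2
~~β → ((β ∨ γ) ∧ ((β ∧ α) → γ)) = 1/2 → 1/2 = 1
~β = ~1/2 = 1/2
~β = ~1/2 = 1/2
~~β = ~1/2 = 1/2
~β ∨ ~~β = 1/2 ∨ 1/2 = 1/2
γ ∨ β = 1/2 ∨ 1/2 = 1/2
β ∧ β = 1/2 ∧ 1/2 = 1/2
(γ ∨ β) ∨ (β ∧ β) = 1/2 ∨ 1/2 = 1/2
(~β ∨ ~~β) ∨ ((γ ∨ β) ∨ (β ∧ β)) = 1/2 ∨ 1/2 = 1/2
(~~β → ((β ∨ γ) ∧ ((β ∧ α) → γ))) → ((~β ∨ ~~β) ∨ ((γ ∨ β) ∨ (β ∧ β))) = 1 → 1/2 = 1/2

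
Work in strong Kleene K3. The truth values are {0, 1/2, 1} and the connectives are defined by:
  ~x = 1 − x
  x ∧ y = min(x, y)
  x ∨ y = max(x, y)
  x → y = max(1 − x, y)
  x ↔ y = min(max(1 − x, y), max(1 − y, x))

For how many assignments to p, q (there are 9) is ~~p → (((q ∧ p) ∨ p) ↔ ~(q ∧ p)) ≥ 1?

4

p = 0, q = 0 ↦ 1  ≥
p = 0, q = 1/2 ↦ 1  ≥
p = 0, q = 1 ↦ 1  ≥
p = 1/2, q = 0 ↦ 1/2  <
p = 1/2, q = 1/2 ↦ 1/2  <
p = 1/2, q = 1 ↦ 1/2  <
p = 1, q = 0 ↦ 1  ≥
p = 1, q = 1/2 ↦ 1/2  <
p = 1, q = 1 ↦ 0  <
So 4 of the 9 assignments meet the threshold.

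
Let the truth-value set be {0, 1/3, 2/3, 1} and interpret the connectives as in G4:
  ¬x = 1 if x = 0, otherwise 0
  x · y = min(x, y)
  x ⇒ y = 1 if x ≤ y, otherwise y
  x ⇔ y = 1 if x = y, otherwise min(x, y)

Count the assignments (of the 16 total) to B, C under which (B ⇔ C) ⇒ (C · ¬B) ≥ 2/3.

6

B = 0, C = 0 ↦ 0  <
B = 0, C = 1/3 ↦ 1  ≥
B = 0, C = 2/3 ↦ 1  ≥
B = 0, C = 1 ↦ 1  ≥
B = 1/3, C = 0 ↦ 1  ≥
B = 1/3, C = 1/3 ↦ 0  <
B = 1/3, C = 2/3 ↦ 0  <
B = 1/3, C = 1 ↦ 0  <
B = 2/3, C = 0 ↦ 1  ≥
B = 2/3, C = 1/3 ↦ 0  <
B = 2/3, C = 2/3 ↦ 0  <
B = 2/3, C = 1 ↦ 0  <
B = 1, C = 0 ↦ 1  ≥
B = 1, C = 1/3 ↦ 0  <
B = 1, C = 2/3 ↦ 0  <
B = 1, C = 1 ↦ 0  <
So 6 of the 16 assignments meet the threshold.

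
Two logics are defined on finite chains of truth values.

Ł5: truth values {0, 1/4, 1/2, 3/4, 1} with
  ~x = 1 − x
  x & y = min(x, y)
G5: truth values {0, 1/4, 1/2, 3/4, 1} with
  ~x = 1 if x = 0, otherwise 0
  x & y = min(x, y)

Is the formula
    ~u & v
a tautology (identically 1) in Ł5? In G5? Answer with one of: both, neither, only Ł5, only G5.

In Ł5: at u = 0, v = 0 the value is 0 — not a tautology.
In G5: at u = 0, v = 0 the value is 0 — not a tautology.

neither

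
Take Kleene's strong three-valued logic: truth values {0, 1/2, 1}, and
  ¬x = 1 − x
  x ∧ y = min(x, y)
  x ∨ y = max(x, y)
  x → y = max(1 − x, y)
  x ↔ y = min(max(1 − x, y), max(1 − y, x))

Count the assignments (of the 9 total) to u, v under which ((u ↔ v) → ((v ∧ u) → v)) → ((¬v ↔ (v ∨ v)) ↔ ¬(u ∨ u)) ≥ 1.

2

u = 0, v = 0 ↦ 0  <
u = 0, v = 1/2 ↦ 1/2  <
u = 0, v = 1 ↦ 0  <
u = 1/2, v = 0 ↦ 1/2  <
u = 1/2, v = 1/2 ↦ 1/2  <
u = 1/2, v = 1 ↦ 1/2  <
u = 1, v = 0 ↦ 1  ≥
u = 1, v = 1/2 ↦ 1/2  <
u = 1, v = 1 ↦ 1  ≥
So 2 of the 9 assignments meet the threshold.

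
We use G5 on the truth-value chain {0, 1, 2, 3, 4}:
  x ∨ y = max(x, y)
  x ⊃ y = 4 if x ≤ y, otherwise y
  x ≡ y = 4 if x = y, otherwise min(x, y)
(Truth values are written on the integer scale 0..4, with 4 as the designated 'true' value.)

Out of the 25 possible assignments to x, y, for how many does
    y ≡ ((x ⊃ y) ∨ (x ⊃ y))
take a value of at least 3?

value 4: 15 assignments (counts)
value 3: 4 assignments (counts)
value 2: 3 assignments
value 1: 2 assignments
value 0: 1 assignment
So 19 of the 25 assignments meet the threshold.

19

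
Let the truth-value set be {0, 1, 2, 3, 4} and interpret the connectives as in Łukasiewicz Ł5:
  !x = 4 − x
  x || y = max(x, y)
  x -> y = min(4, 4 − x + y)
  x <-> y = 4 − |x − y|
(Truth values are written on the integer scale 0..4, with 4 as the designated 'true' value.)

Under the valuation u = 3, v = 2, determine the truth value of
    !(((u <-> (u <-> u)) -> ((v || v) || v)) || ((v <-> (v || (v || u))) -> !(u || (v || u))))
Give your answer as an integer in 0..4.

1

u <-> u = 3 <-> 3 = 4
u <-> (u <-> u) = 3 <-> 4 = 3
v || v = 2 || 2 = 2
(v || v) || v = 2 || 2 = 2
(u <-> (u <-> u)) -> ((v || v) || v) = 3 -> 2 = 3
v || u = 2 || 3 = 3
v || (v || u) = 2 || 3 = 3
v <-> (v || (v || u)) = 2 <-> 3 = 3
v || u = 2 || 3 = 3
u || (v || u) = 3 || 3 = 3
!(u || (v || u)) = !3 = 1
(v <-> (v || (v || u))) -> !(u || (v || u)) = 3 -> 1 = 2
((u <-> (u <-> u)) -> ((v || v) || v)) || ((v <-> (v || (v || u))) -> !(u || (v || u))) = 3 || 2 = 3
!(((u <-> (u <-> u)) -> ((v || v) || v)) || ((v <-> (v || (v || u))) -> !(u || (v || u)))) = !3 = 1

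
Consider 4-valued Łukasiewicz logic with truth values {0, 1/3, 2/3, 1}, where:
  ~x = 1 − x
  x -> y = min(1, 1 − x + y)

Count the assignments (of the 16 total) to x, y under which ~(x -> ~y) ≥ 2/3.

x = 0, y = 0 ↦ 0  <
x = 0, y = 1/3 ↦ 0  <
x = 0, y = 2/3 ↦ 0  <
x = 0, y = 1 ↦ 0  <
x = 1/3, y = 0 ↦ 0  <
x = 1/3, y = 1/3 ↦ 0  <
x = 1/3, y = 2/3 ↦ 0  <
x = 1/3, y = 1 ↦ 1/3  <
x = 2/3, y = 0 ↦ 0  <
x = 2/3, y = 1/3 ↦ 0  <
x = 2/3, y = 2/3 ↦ 1/3  <
x = 2/3, y = 1 ↦ 2/3  ≥
x = 1, y = 0 ↦ 0  <
x = 1, y = 1/3 ↦ 1/3  <
x = 1, y = 2/3 ↦ 2/3  ≥
x = 1, y = 1 ↦ 1  ≥
So 3 of the 16 assignments meet the threshold.

3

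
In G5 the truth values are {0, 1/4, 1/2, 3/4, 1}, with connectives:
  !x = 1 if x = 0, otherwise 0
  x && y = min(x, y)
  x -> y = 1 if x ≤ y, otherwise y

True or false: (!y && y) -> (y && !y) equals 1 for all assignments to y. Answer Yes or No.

Yes

y = 0 ↦ 1
y = 1/4 ↦ 1
y = 1/2 ↦ 1
y = 3/4 ↦ 1
y = 1 ↦ 1
Every assignment gives a value ≥ 1.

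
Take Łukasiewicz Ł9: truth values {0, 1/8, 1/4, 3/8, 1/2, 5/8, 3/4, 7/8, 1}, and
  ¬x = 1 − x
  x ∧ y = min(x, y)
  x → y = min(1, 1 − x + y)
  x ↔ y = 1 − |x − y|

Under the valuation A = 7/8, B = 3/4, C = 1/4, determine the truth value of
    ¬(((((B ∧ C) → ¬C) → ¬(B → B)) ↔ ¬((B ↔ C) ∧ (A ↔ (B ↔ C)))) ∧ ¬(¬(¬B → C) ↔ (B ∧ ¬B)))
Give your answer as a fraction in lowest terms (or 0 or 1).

3/4

B ∧ C = 3/4 ∧ 1/4 = 1/4
¬C = ¬1/4 = 3/4
(B ∧ C) → ¬C = 1/4 → 3/4 = 1
B → B = 3/4 → 3/4 = 1
¬(B → B) = ¬1 = 0
((B ∧ C) → ¬C) → ¬(B → B) = 1 → 0 = 0
B ↔ C = 3/4 ↔ 1/4 = 1/2
B ↔ C = 3/4 ↔ 1/4 = 1/2
A ↔ (B ↔ C) = 7/8 ↔ 1/2 = 5/8
(B ↔ C) ∧ (A ↔ (B ↔ C)) = 1/2 ∧ 5/8 = 1/2
¬((B ↔ C) ∧ (A ↔ (B ↔ C))) = ¬1/2 = 1/2
(((B ∧ C) → ¬C) → ¬(B → B)) ↔ ¬((B ↔ C) ∧ (A ↔ (B ↔ C))) = 0 ↔ 1/2 = 1/2
¬B = ¬3/4 = 1/4
¬B → C = 1/4 → 1/4 = 1
¬(¬B → C) = ¬1 = 0
¬B = ¬3/4 = 1/4
B ∧ ¬B = 3/4 ∧ 1/4 = 1/4
¬(¬B → C) ↔ (B ∧ ¬B) = 0 ↔ 1/4 = 3/4
¬(¬(¬B → C) ↔ (B ∧ ¬B)) = ¬3/4 = 1/4
((((B ∧ C) → ¬C) → ¬(B → B)) ↔ ¬((B ↔ C) ∧ (A ↔ (B ↔ C)))) ∧ ¬(¬(¬B → C) ↔ (B ∧ ¬B)) = 1/2 ∧ 1/4 = 1/4
¬(((((B ∧ C) → ¬C) → ¬(B → B)) ↔ ¬((B ↔ C) ∧ (A ↔ (B ↔ C)))) ∧ ¬(¬(¬B → C) ↔ (B ∧ ¬B))) = ¬1/4 = 3/4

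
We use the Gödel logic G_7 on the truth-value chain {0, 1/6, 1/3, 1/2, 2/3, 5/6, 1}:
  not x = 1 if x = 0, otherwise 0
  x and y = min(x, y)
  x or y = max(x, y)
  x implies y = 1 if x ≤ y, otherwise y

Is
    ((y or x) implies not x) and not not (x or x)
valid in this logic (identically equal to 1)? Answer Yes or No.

No

Counterexample: take x = 0, y = 0.
y or x = 0 or 0 = 0
not x = not 0 = 1
(y or x) implies not x = 0 implies 1 = 1
x or x = 0 or 0 = 0
not (x or x) = not 0 = 1
not not (x or x) = not 1 = 0
((y or x) implies not x) and not not (x or x) = 1 and 0 = 0
This gives 0 ≠ 1.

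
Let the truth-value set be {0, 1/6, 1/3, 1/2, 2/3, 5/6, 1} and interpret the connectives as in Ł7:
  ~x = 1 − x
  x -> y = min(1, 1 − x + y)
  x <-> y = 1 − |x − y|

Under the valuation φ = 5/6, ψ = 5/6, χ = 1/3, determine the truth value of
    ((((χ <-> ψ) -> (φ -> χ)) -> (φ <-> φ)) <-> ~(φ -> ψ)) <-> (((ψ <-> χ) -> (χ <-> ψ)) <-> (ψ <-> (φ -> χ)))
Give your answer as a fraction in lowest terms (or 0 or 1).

1/3

χ <-> ψ = 1/3 <-> 5/6 = 1/2
φ -> χ = 5/6 -> 1/3 = 1/2
(χ <-> ψ) -> (φ -> χ) = 1/2 -> 1/2 = 1
φ <-> φ = 5/6 <-> 5/6 = 1
((χ <-> ψ) -> (φ -> χ)) -> (φ <-> φ) = 1 -> 1 = 1
φ -> ψ = 5/6 -> 5/6 = 1
~(φ -> ψ) = ~1 = 0
(((χ <-> ψ) -> (φ -> χ)) -> (φ <-> φ)) <-> ~(φ -> ψ) = 1 <-> 0 = 0
ψ <-> χ = 5/6 <-> 1/3 = 1/2
χ <-> ψ = 1/3 <-> 5/6 = 1/2
(ψ <-> χ) -> (χ <-> ψ) = 1/2 -> 1/2 = 1
φ -> χ = 5/6 -> 1/3 = 1/2
ψ <-> (φ -> χ) = 5/6 <-> 1/2 = 2/3
((ψ <-> χ) -> (χ <-> ψ)) <-> (ψ <-> (φ -> χ)) = 1 <-> 2/3 = 2/3
((((χ <-> ψ) -> (φ -> χ)) -> (φ <-> φ)) <-> ~(φ -> ψ)) <-> (((ψ <-> χ) -> (χ <-> ψ)) <-> (ψ <-> (φ -> χ))) = 0 <-> 2/3 = 1/3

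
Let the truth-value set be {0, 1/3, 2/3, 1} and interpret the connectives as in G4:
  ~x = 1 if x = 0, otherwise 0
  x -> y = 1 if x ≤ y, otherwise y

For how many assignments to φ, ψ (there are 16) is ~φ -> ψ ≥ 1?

13

φ = 0, ψ = 0 ↦ 0  <
φ = 0, ψ = 1/3 ↦ 1/3  <
φ = 0, ψ = 2/3 ↦ 2/3  <
φ = 0, ψ = 1 ↦ 1  ≥
φ = 1/3, ψ = 0 ↦ 1  ≥
φ = 1/3, ψ = 1/3 ↦ 1  ≥
φ = 1/3, ψ = 2/3 ↦ 1  ≥
φ = 1/3, ψ = 1 ↦ 1  ≥
φ = 2/3, ψ = 0 ↦ 1  ≥
φ = 2/3, ψ = 1/3 ↦ 1  ≥
φ = 2/3, ψ = 2/3 ↦ 1  ≥
φ = 2/3, ψ = 1 ↦ 1  ≥
φ = 1, ψ = 0 ↦ 1  ≥
φ = 1, ψ = 1/3 ↦ 1  ≥
φ = 1, ψ = 2/3 ↦ 1  ≥
φ = 1, ψ = 1 ↦ 1  ≥
So 13 of the 16 assignments meet the threshold.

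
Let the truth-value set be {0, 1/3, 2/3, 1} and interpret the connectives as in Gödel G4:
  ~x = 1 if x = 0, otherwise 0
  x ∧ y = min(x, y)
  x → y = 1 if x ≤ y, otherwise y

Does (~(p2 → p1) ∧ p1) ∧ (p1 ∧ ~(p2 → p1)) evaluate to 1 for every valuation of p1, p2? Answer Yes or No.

No

Counterexample: take p1 = 0, p2 = 0.
p2 → p1 = 0 → 0 = 1
~(p2 → p1) = ~1 = 0
~(p2 → p1) ∧ p1 = 0 ∧ 0 = 0
p1 ∧ ~(p2 → p1) = 0 ∧ 0 = 0
(~(p2 → p1) ∧ p1) ∧ (p1 ∧ ~(p2 → p1)) = 0 ∧ 0 = 0
This gives 0 ≠ 1.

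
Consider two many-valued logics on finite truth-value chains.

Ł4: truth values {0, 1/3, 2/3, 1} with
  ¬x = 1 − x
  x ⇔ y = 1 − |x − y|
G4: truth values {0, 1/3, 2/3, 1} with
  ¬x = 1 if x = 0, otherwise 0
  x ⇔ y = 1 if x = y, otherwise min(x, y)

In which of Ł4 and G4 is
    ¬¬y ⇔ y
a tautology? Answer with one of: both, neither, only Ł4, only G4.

only Ł4

In Ł4: every assignment gives 1 — tautology.
In G4: at y = 1/3 the value is 1/3 — not a tautology.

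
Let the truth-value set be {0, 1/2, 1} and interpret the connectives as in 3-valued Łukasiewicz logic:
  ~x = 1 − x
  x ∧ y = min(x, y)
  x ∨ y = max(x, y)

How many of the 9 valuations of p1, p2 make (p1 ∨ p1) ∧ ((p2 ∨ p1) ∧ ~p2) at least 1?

1

p1 = 0, p2 = 0 ↦ 0  <
p1 = 0, p2 = 1/2 ↦ 0  <
p1 = 0, p2 = 1 ↦ 0  <
p1 = 1/2, p2 = 0 ↦ 1/2  <
p1 = 1/2, p2 = 1/2 ↦ 1/2  <
p1 = 1/2, p2 = 1 ↦ 0  <
p1 = 1, p2 = 0 ↦ 1  ≥
p1 = 1, p2 = 1/2 ↦ 1/2  <
p1 = 1, p2 = 1 ↦ 0  <
So 1 of the 9 assignments meets the threshold.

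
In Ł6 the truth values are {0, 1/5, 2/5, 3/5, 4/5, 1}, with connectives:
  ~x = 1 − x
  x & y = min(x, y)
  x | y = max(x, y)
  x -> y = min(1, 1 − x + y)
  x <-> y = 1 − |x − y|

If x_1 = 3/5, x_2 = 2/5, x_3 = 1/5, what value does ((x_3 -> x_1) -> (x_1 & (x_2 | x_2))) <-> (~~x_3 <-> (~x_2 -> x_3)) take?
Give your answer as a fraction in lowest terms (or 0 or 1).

4/5

x_3 -> x_1 = 1/5 -> 3/5 = 1
x_2 | x_2 = 2/5 | 2/5 = 2/5
x_1 & (x_2 | x_2) = 3/5 & 2/5 = 2/5
(x_3 -> x_1) -> (x_1 & (x_2 | x_2)) = 1 -> 2/5 = 2/5
~x_3 = ~1/5 = 4/5
~~x_3 = ~4/5 = 1/5
~x_2 = ~2/5 = 3/5
~x_2 -> x_3 = 3/5 -> 1/5 = 3/5
~~x_3 <-> (~x_2 -> x_3) = 1/5 <-> 3/5 = 3/5
((x_3 -> x_1) -> (x_1 & (x_2 | x_2))) <-> (~~x_3 <-> (~x_2 -> x_3)) = 2/5 <-> 3/5 = 4/5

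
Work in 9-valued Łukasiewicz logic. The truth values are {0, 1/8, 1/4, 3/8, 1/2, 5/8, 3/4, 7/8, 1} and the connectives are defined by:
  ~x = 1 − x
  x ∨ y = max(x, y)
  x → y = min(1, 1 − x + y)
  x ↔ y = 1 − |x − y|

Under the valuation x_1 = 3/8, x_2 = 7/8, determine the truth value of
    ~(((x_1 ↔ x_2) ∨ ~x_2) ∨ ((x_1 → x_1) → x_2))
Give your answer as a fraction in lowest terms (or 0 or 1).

x_1 ↔ x_2 = 3/8 ↔ 7/8 = 1/2
~x_2 = ~7/8 = 1/8
(x_1 ↔ x_2) ∨ ~x_2 = 1/2 ∨ 1/8 = 1/2
x_1 → x_1 = 3/8 → 3/8 = 1
(x_1 → x_1) → x_2 = 1 → 7/8 = 7/8
((x_1 ↔ x_2) ∨ ~x_2) ∨ ((x_1 → x_1) → x_2) = 1/2 ∨ 7/8 = 7/8
~(((x_1 ↔ x_2) ∨ ~x_2) ∨ ((x_1 → x_1) → x_2)) = ~7/8 = 1/8

1/8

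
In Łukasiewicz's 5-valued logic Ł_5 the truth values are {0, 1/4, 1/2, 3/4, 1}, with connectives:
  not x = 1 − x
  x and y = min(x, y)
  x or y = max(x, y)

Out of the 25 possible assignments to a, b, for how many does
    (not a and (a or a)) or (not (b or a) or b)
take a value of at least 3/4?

14

value 1: 6 assignments (counts)
value 3/4: 8 assignments (counts)
value 1/2: 7 assignments
value 1/4: 3 assignments
value 0: 1 assignment
So 14 of the 25 assignments meet the threshold.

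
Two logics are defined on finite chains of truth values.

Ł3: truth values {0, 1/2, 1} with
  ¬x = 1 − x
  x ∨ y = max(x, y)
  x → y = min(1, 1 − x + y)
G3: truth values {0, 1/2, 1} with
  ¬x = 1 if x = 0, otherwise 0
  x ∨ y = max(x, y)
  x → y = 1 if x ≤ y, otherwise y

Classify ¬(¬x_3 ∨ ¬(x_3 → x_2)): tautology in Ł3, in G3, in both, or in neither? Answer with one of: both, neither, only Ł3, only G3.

neither

In Ł3: at x_2 = 0, x_3 = 0 the value is 0 — not a tautology.
In G3: at x_2 = 0, x_3 = 0 the value is 0 — not a tautology.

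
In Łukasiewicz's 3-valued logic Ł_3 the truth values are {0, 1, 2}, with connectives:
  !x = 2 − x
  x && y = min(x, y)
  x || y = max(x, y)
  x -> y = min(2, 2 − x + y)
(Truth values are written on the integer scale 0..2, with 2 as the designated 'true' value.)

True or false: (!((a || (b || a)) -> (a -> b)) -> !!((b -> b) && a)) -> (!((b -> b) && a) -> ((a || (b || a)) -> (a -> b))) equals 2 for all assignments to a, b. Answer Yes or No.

a = 0, b = 0 ↦ 2
a = 0, b = 1 ↦ 2
a = 0, b = 2 ↦ 2
a = 1, b = 0 ↦ 2
a = 1, b = 1 ↦ 2
a = 1, b = 2 ↦ 2
a = 2, b = 0 ↦ 2
a = 2, b = 1 ↦ 2
a = 2, b = 2 ↦ 2
Every assignment gives a value ≥ 2.

Yes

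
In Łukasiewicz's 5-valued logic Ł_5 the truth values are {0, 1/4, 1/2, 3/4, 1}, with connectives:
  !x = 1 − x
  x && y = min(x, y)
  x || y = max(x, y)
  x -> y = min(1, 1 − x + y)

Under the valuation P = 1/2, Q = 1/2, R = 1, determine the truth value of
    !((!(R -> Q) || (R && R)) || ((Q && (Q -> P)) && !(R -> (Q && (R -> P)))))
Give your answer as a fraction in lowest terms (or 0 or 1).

0

R -> Q = 1 -> 1/2 = 1/2
!(R -> Q) = !1/2 = 1/2
R && R = 1 && 1 = 1
!(R -> Q) || (R && R) = 1/2 || 1 = 1
Q -> P = 1/2 -> 1/2 = 1
Q && (Q -> P) = 1/2 && 1 = 1/2
R -> P = 1 -> 1/2 = 1/2
Q && (R -> P) = 1/2 && 1/2 = 1/2
R -> (Q && (R -> P)) = 1 -> 1/2 = 1/2
!(R -> (Q && (R -> P))) = !1/2 = 1/2
(Q && (Q -> P)) && !(R -> (Q && (R -> P))) = 1/2 && 1/2 = 1/2
(!(R -> Q) || (R && R)) || ((Q && (Q -> P)) && !(R -> (Q && (R -> P)))) = 1 || 1/2 = 1
!((!(R -> Q) || (R && R)) || ((Q && (Q -> P)) && !(R -> (Q && (R -> P))))) = !1 = 0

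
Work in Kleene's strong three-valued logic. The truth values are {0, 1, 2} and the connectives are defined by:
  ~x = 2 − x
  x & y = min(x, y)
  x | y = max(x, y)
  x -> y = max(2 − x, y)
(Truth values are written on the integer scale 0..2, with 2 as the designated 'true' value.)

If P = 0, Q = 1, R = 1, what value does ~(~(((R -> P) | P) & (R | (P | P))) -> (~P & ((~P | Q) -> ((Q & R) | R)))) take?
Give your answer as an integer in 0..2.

R -> P = 1 -> 0 = 1
(R -> P) | P = 1 | 0 = 1
P | P = 0 | 0 = 0
R | (P | P) = 1 | 0 = 1
((R -> P) | P) & (R | (P | P)) = 1 & 1 = 1
~(((R -> P) | P) & (R | (P | P))) = ~1 = 1
~P = ~0 = 2
~P = ~0 = 2
~P | Q = 2 | 1 = 2
Q & R = 1 & 1 = 1
(Q & R) | R = 1 | 1 = 1
(~P | Q) -> ((Q & R) | R) = 2 -> 1 = 1
~P & ((~P | Q) -> ((Q & R) | R)) = 2 & 1 = 1
~(((R -> P) | P) & (R | (P | P))) -> (~P & ((~P | Q) -> ((Q & R) | R))) = 1 -> 1 = 1
~(~(((R -> P) | P) & (R | (P | P))) -> (~P & ((~P | Q) -> ((Q & R) | R)))) = ~1 = 1

1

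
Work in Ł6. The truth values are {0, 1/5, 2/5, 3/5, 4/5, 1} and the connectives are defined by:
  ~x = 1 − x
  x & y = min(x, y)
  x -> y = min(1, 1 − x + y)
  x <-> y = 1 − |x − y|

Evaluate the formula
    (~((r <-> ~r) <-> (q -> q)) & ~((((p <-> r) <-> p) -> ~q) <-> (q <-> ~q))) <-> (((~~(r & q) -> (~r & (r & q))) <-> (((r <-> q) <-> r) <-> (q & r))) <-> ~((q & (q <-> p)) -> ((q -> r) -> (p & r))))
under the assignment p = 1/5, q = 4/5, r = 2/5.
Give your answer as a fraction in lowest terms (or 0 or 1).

~r = ~2/5 = 3/5
r <-> ~r = 2/5 <-> 3/5 = 4/5
q -> q = 4/5 -> 4/5 = 1
(r <-> ~r) <-> (q -> q) = 4/5 <-> 1 = 4/5
~((r <-> ~r) <-> (q -> q)) = ~4/5 = 1/5
p <-> r = 1/5 <-> 2/5 = 4/5
(p <-> r) <-> p = 4/5 <-> 1/5 = 2/5
~q = ~4/5 = 1/5
((p <-> r) <-> p) -> ~q = 2/5 -> 1/5 = 4/5
~q = ~4/5 = 1/5
q <-> ~q = 4/5 <-> 1/5 = 2/5
(((p <-> r) <-> p) -> ~q) <-> (q <-> ~q) = 4/5 <-> 2/5 = 3/5
~((((p <-> r) <-> p) -> ~q) <-> (q <-> ~q)) = ~3/5 = 2/5
~((r <-> ~r) <-> (q -> q)) & ~((((p <-> r) <-> p) -> ~q) <-> (q <-> ~q)) = 1/5 & 2/5 = 1/5
r & q = 2/5 & 4/5 = 2/5
~(r & q) = ~2/5 = 3/5
~~(r & q) = ~3/5 = 2/5
~r = ~2/5 = 3/5
r & q = 2/5 & 4/5 = 2/5
~r & (r & q) = 3/5 & 2/5 = 2/5
~~(r & q) -> (~r & (r & q)) = 2/5 -> 2/5 = 1
r <-> q = 2/5 <-> 4/5 = 3/5
(r <-> q) <-> r = 3/5 <-> 2/5 = 4/5
q & r = 4/5 & 2/5 = 2/5
((r <-> q) <-> r) <-> (q & r) = 4/5 <-> 2/5 = 3/5
(~~(r & q) -> (~r & (r & q))) <-> (((r <-> q) <-> r) <-> (q & r)) = 1 <-> 3/5 = 3/5
q <-> p = 4/5 <-> 1/5 = 2/5
q & (q <-> p) = 4/5 & 2/5 = 2/5
q -> r = 4/5 -> 2/5 = 3/5
p & r = 1/5 & 2/5 = 1/5
(q -> r) -> (p & r) = 3/5 -> 1/5 = 3/5
(q & (q <-> p)) -> ((q -> r) -> (p & r)) = 2/5 -> 3/5 = 1
~((q & (q <-> p)) -> ((q -> r) -> (p & r))) = ~1 = 0
((~~(r & q) -> (~r & (r & q))) <-> (((r <-> q) <-> r) <-> (q & r))) <-> ~((q & (q <-> p)) -> ((q -> r) -> (p & r))) = 3/5 <-> 0 = 2/5
(~((r <-> ~r) <-> (q -> q)) & ~((((p <-> r) <-> p) -> ~q) <-> (q <-> ~q))) <-> (((~~(r & q) -> (~r & (r & q))) <-> (((r <-> q) <-> r) <-> (q & r))) <-> ~((q & (q <-> p)) -> ((q -> r) -> (p & r)))) = 1/5 <-> 2/5 = 4/5

4/5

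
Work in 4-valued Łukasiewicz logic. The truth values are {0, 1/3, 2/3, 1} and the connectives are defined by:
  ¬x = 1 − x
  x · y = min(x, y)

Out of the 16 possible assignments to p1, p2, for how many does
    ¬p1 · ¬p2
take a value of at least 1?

1

p1 = 0, p2 = 0 ↦ 1  ≥
p1 = 0, p2 = 1/3 ↦ 2/3  <
p1 = 0, p2 = 2/3 ↦ 1/3  <
p1 = 0, p2 = 1 ↦ 0  <
p1 = 1/3, p2 = 0 ↦ 2/3  <
p1 = 1/3, p2 = 1/3 ↦ 2/3  <
p1 = 1/3, p2 = 2/3 ↦ 1/3  <
p1 = 1/3, p2 = 1 ↦ 0  <
p1 = 2/3, p2 = 0 ↦ 1/3  <
p1 = 2/3, p2 = 1/3 ↦ 1/3  <
p1 = 2/3, p2 = 2/3 ↦ 1/3  <
p1 = 2/3, p2 = 1 ↦ 0  <
p1 = 1, p2 = 0 ↦ 0  <
p1 = 1, p2 = 1/3 ↦ 0  <
p1 = 1, p2 = 2/3 ↦ 0  <
p1 = 1, p2 = 1 ↦ 0  <
So 1 of the 16 assignments meets the threshold.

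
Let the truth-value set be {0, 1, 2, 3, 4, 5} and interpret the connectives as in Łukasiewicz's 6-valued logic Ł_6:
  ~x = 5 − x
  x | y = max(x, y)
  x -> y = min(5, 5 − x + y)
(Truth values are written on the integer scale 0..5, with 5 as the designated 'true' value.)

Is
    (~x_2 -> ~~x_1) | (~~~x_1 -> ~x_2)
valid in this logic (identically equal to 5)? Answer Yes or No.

No

Counterexample: take x_1 = 0, x_2 = 1.
~x_2 = ~1 = 4
~x_1 = ~0 = 5
~~x_1 = ~5 = 0
~x_2 -> ~~x_1 = 4 -> 0 = 1
~x_1 = ~0 = 5
~~x_1 = ~5 = 0
~~~x_1 = ~0 = 5
~x_2 = ~1 = 4
~~~x_1 -> ~x_2 = 5 -> 4 = 4
(~x_2 -> ~~x_1) | (~~~x_1 -> ~x_2) = 1 | 4 = 4
This gives 4 ≠ 5.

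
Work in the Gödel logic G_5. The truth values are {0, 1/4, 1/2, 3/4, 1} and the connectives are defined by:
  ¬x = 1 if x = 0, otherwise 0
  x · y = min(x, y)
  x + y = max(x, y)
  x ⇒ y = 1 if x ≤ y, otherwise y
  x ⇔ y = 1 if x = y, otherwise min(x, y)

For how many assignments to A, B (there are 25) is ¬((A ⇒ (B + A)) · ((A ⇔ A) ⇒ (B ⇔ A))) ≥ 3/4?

value 1: 8 assignments (counts)
value 0: 17 assignments
So 8 of the 25 assignments meet the threshold.

8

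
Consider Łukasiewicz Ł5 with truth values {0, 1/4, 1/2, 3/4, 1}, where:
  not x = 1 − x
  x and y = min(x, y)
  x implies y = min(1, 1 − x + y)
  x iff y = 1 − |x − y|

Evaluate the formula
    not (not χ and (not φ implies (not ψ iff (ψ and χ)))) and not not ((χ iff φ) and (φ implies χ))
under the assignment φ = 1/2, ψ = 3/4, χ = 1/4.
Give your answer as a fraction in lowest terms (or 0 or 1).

1/4

not χ = not 1/4 = 3/4
not φ = not 1/2 = 1/2
not ψ = not 3/4 = 1/4
ψ and χ = 3/4 and 1/4 = 1/4
not ψ iff (ψ and χ) = 1/4 iff 1/4 = 1
not φ implies (not ψ iff (ψ and χ)) = 1/2 implies 1 = 1
not χ and (not φ implies (not ψ iff (ψ and χ))) = 3/4 and 1 = 3/4
not (not χ and (not φ implies (not ψ iff (ψ and χ)))) = not 3/4 = 1/4
χ iff φ = 1/4 iff 1/2 = 3/4
φ implies χ = 1/2 implies 1/4 = 3/4
(χ iff φ) and (φ implies χ) = 3/4 and 3/4 = 3/4
not ((χ iff φ) and (φ implies χ)) = not 3/4 = 1/4
not not ((χ iff φ) and (φ implies χ)) = not 1/4 = 3/4
not (not χ and (not φ implies (not ψ iff (ψ and χ)))) and not not ((χ iff φ) and (φ implies χ)) = 1/4 and 3/4 = 1/4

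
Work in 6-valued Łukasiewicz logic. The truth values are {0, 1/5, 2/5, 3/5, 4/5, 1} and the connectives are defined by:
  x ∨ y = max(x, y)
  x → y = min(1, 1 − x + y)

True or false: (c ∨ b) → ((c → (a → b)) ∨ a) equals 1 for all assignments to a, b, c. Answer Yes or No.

No

Counterexample: take a = 1/5, b = 0, c = 1.
c ∨ b = 1 ∨ 0 = 1
a → b = 1/5 → 0 = 4/5
c → (a → b) = 1 → 4/5 = 4/5
(c → (a → b)) ∨ a = 4/5 ∨ 1/5 = 4/5
(c ∨ b) → ((c → (a → b)) ∨ a) = 1 → 4/5 = 4/5
This gives 4/5 ≠ 1.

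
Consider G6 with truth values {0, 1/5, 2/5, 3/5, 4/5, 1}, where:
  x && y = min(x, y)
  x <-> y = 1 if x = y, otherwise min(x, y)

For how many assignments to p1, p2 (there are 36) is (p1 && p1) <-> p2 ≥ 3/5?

12

value 1: 6 assignments (counts)
value 4/5: 2 assignments (counts)
value 3/5: 4 assignments (counts)
value 2/5: 6 assignments
value 1/5: 8 assignments
value 0: 10 assignments
So 12 of the 36 assignments meet the threshold.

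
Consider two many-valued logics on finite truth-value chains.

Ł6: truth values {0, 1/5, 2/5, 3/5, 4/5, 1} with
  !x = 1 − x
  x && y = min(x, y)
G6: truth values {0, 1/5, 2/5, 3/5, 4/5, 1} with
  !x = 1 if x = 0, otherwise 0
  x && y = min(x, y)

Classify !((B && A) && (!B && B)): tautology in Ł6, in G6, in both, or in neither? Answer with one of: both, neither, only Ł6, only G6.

only G6

In Ł6: at A = 1/5, B = 1/5 the value is 4/5 — not a tautology.
In G6: every assignment gives 1 — tautology.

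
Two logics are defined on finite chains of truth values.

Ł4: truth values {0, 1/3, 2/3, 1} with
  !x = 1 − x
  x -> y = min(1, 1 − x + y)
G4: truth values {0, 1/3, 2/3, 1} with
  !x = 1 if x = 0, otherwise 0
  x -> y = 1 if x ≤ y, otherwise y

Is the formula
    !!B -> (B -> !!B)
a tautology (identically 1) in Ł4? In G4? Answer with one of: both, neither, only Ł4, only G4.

In Ł4: every assignment gives 1 — tautology.
In G4: every assignment gives 1 — tautology.

both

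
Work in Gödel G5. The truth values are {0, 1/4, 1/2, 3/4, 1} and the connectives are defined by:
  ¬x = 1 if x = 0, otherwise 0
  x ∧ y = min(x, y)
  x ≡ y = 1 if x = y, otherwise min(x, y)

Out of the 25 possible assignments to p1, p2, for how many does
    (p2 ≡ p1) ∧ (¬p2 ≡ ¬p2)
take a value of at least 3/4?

7

value 1: 5 assignments (counts)
value 3/4: 2 assignments (counts)
value 1/2: 4 assignments
value 1/4: 6 assignments
value 0: 8 assignments
So 7 of the 25 assignments meet the threshold.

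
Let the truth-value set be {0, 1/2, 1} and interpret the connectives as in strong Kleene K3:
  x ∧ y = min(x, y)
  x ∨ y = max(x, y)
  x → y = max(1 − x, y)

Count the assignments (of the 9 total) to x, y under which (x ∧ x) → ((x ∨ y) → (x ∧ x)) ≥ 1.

x = 0, y = 0 ↦ 1  ≥
x = 0, y = 1/2 ↦ 1  ≥
x = 0, y = 1 ↦ 1  ≥
x = 1/2, y = 0 ↦ 1/2  <
x = 1/2, y = 1/2 ↦ 1/2  <
x = 1/2, y = 1 ↦ 1/2  <
x = 1, y = 0 ↦ 1  ≥
x = 1, y = 1/2 ↦ 1  ≥
x = 1, y = 1 ↦ 1  ≥
So 6 of the 9 assignments meet the threshold.

6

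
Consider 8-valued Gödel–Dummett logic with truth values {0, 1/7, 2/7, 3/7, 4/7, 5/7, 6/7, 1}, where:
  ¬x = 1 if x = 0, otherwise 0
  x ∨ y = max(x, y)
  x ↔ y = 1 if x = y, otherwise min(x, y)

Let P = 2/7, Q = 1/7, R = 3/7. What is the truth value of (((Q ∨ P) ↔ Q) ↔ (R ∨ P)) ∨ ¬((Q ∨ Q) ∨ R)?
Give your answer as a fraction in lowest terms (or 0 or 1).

1/7

Q ∨ P = 1/7 ∨ 2/7 = 2/7
(Q ∨ P) ↔ Q = 2/7 ↔ 1/7 = 1/7
R ∨ P = 3/7 ∨ 2/7 = 3/7
((Q ∨ P) ↔ Q) ↔ (R ∨ P) = 1/7 ↔ 3/7 = 1/7
Q ∨ Q = 1/7 ∨ 1/7 = 1/7
(Q ∨ Q) ∨ R = 1/7 ∨ 3/7 = 3/7
¬((Q ∨ Q) ∨ R) = ¬3/7 = 0
(((Q ∨ P) ↔ Q) ↔ (R ∨ P)) ∨ ¬((Q ∨ Q) ∨ R) = 1/7 ∨ 0 = 1/7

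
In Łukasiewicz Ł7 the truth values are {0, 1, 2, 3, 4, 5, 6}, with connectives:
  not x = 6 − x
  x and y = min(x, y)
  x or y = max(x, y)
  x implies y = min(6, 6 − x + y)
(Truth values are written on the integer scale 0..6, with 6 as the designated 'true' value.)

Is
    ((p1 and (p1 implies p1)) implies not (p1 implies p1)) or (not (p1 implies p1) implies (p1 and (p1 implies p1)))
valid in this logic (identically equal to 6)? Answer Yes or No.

Yes

p1 = 0 ↦ 6
p1 = 1 ↦ 6
p1 = 2 ↦ 6
p1 = 3 ↦ 6
p1 = 4 ↦ 6
p1 = 5 ↦ 6
p1 = 6 ↦ 6
Every assignment gives a value ≥ 6.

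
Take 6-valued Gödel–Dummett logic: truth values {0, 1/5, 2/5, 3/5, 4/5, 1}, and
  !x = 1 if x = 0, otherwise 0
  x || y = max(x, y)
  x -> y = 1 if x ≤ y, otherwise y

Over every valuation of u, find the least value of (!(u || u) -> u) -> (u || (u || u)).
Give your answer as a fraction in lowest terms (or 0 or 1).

Take u = 1/5:
u || u = 1/5 || 1/5 = 1/5
!(u || u) = !1/5 = 0
!(u || u) -> u = 0 -> 1/5 = 1
u || u = 1/5 || 1/5 = 1/5
u || (u || u) = 1/5 || 1/5 = 1/5
(!(u || u) -> u) -> (u || (u || u)) = 1 -> 1/5 = 1/5
No assignment yields a value below 1/5, so this is the minimum.

1/5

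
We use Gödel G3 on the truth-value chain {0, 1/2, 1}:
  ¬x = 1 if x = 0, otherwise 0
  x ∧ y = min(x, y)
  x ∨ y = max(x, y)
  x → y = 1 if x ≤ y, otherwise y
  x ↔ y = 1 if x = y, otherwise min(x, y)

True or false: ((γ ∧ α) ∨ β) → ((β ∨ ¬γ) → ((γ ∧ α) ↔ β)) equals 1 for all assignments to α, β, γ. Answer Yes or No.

No

Counterexample: take α = 0, β = 1/2, γ = 0.
γ ∧ α = 0 ∧ 0 = 0
(γ ∧ α) ∨ β = 0 ∨ 1/2 = 1/2
¬γ = ¬0 = 1
β ∨ ¬γ = 1/2 ∨ 1 = 1
γ ∧ α = 0 ∧ 0 = 0
(γ ∧ α) ↔ β = 0 ↔ 1/2 = 0
(β ∨ ¬γ) → ((γ ∧ α) ↔ β) = 1 → 0 = 0
((γ ∧ α) ∨ β) → ((β ∨ ¬γ) → ((γ ∧ α) ↔ β)) = 1/2 → 0 = 0
This gives 0 ≠ 1.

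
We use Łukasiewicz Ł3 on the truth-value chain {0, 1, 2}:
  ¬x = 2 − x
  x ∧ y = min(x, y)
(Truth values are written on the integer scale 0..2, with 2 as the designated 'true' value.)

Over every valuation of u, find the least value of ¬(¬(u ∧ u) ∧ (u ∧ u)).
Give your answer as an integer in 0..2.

1

Take u = 1:
u ∧ u = 1 ∧ 1 = 1
¬(u ∧ u) = ¬1 = 1
u ∧ u = 1 ∧ 1 = 1
¬(u ∧ u) ∧ (u ∧ u) = 1 ∧ 1 = 1
¬(¬(u ∧ u) ∧ (u ∧ u)) = ¬1 = 1
No assignment yields a value below 1, so this is the minimum.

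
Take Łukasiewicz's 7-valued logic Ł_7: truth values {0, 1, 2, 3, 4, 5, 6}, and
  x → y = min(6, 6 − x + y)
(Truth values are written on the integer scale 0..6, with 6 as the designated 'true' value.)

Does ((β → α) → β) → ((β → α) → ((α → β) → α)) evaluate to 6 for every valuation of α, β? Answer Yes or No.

Counterexample: take α = 0, β = 1.
β → α = 1 → 0 = 5
(β → α) → β = 5 → 1 = 2
β → α = 1 → 0 = 5
α → β = 0 → 1 = 6
(α → β) → α = 6 → 0 = 0
(β → α) → ((α → β) → α) = 5 → 0 = 1
((β → α) → β) → ((β → α) → ((α → β) → α)) = 2 → 1 = 5
This gives 5 ≠ 6.

No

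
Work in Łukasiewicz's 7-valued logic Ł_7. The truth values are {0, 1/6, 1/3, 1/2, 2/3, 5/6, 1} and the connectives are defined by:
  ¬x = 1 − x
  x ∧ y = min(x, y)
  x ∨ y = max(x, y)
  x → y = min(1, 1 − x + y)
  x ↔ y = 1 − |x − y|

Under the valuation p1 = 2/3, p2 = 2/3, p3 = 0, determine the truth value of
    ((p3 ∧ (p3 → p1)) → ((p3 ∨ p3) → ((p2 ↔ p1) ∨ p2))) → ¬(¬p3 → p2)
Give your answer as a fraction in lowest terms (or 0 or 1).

p3 → p1 = 0 → 2/3 = 1
p3 ∧ (p3 → p1) = 0 ∧ 1 = 0
p3 ∨ p3 = 0 ∨ 0 = 0
p2 ↔ p1 = 2/3 ↔ 2/3 = 1
(p2 ↔ p1) ∨ p2 = 1 ∨ 2/3 = 1
(p3 ∨ p3) → ((p2 ↔ p1) ∨ p2) = 0 → 1 = 1
(p3 ∧ (p3 → p1)) → ((p3 ∨ p3) → ((p2 ↔ p1) ∨ p2)) = 0 → 1 = 1
¬p3 = ¬0 = 1
¬p3 → p2 = 1 → 2/3 = 2/3
¬(¬p3 → p2) = ¬2/3 = 1/3
((p3 ∧ (p3 → p1)) → ((p3 ∨ p3) → ((p2 ↔ p1) ∨ p2))) → ¬(¬p3 → p2) = 1 → 1/3 = 1/3

1/3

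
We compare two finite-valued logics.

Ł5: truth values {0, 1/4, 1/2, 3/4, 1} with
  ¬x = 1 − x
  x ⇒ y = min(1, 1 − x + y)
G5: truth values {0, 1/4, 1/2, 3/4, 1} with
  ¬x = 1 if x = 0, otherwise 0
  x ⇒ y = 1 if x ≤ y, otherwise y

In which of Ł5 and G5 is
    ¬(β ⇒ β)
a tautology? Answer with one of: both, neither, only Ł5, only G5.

In Ł5: at β = 0 the value is 0 — not a tautology.
In G5: at β = 0 the value is 0 — not a tautology.

neither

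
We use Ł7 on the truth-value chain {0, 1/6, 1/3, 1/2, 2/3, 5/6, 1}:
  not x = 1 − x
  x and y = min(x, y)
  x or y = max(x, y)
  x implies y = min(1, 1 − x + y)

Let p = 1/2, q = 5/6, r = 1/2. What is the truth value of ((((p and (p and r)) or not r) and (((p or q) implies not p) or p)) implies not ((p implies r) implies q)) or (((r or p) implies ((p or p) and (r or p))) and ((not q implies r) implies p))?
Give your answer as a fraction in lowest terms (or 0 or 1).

p and r = 1/2 and 1/2 = 1/2
p and (p and r) = 1/2 and 1/2 = 1/2
not r = not 1/2 = 1/2
(p and (p and r)) or not r = 1/2 or 1/2 = 1/2
p or q = 1/2 or 5/6 = 5/6
not p = not 1/2 = 1/2
(p or q) implies not p = 5/6 implies 1/2 = 2/3
((p or q) implies not p) or p = 2/3 or 1/2 = 2/3
((p and (p and r)) or not r) and (((p or q) implies not p) or p) = 1/2 and 2/3 = 1/2
p implies r = 1/2 implies 1/2 = 1
(p implies r) implies q = 1 implies 5/6 = 5/6
not ((p implies r) implies q) = not 5/6 = 1/6
(((p and (p and r)) or not r) and (((p or q) implies not p) or p)) implies not ((p implies r) implies q) = 1/2 implies 1/6 = 2/3
r or p = 1/2 or 1/2 = 1/2
p or p = 1/2 or 1/2 = 1/2
r or p = 1/2 or 1/2 = 1/2
(p or p) and (r or p) = 1/2 and 1/2 = 1/2
(r or p) implies ((p or p) and (r or p)) = 1/2 implies 1/2 = 1
not q = not 5/6 = 1/6
not q implies r = 1/6 implies 1/2 = 1
(not q implies r) implies p = 1 implies 1/2 = 1/2
((r or p) implies ((p or p) and (r or p))) and ((not q implies r) implies p) = 1 and 1/2 = 1/2
((((p and (p and r)) or not r) and (((p or q) implies not p) or p)) implies not ((p implies r) implies q)) or (((r or p) implies ((p or p) and (r or p))) and ((not q implies r) implies p)) = 2/3 or 1/2 = 2/3

2/3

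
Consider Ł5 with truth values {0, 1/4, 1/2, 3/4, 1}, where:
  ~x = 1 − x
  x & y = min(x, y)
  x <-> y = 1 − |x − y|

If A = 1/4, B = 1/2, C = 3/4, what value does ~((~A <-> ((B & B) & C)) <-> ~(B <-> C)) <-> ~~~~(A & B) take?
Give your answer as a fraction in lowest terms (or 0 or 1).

~A = ~1/4 = 3/4
B & B = 1/2 & 1/2 = 1/2
(B & B) & C = 1/2 & 3/4 = 1/2
~A <-> ((B & B) & C) = 3/4 <-> 1/2 = 3/4
B <-> C = 1/2 <-> 3/4 = 3/4
~(B <-> C) = ~3/4 = 1/4
(~A <-> ((B & B) & C)) <-> ~(B <-> C) = 3/4 <-> 1/4 = 1/2
~((~A <-> ((B & B) & C)) <-> ~(B <-> C)) = ~1/2 = 1/2
A & B = 1/4 & 1/2 = 1/4
~(A & B) = ~1/4 = 3/4
~~(A & B) = ~3/4 = 1/4
~~~(A & B) = ~1/4 = 3/4
~~~~(A & B) = ~3/4 = 1/4
~((~A <-> ((B & B) & C)) <-> ~(B <-> C)) <-> ~~~~(A & B) = 1/2 <-> 1/4 = 3/4

3/4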